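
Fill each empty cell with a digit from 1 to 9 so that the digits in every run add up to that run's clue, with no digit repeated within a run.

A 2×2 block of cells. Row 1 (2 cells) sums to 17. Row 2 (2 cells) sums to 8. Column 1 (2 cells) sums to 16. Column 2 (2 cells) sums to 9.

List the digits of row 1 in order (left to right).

17 in 2 cells must be {8,9}; 16 in 2 cells must be {7,9}.
The 17 across and the 16 down share only 9, so (1,1) = 9.
(1,2) = 17 − 9 = 8 completes the 17 across.
(2,1) = 16 − 9 = 7 completes the 16 down.
(2,2) = 8 − 7 = 1 completes the 8 across.

9, 8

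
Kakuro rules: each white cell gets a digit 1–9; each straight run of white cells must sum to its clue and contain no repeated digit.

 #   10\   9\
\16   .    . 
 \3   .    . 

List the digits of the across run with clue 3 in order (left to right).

1 2

16 in 2 cells must be {7,9}; 3 in 2 cells must be {1,2}.
The 16 across and the 9 down share only 7, so R1C2 = 7.
R2C2 = 9 − 7 = 2 completes the 9 down.
R1C1 = 16 − 7 = 9 completes the 16 across.
R2C1 = 3 − 2 = 1 completes the 3 across.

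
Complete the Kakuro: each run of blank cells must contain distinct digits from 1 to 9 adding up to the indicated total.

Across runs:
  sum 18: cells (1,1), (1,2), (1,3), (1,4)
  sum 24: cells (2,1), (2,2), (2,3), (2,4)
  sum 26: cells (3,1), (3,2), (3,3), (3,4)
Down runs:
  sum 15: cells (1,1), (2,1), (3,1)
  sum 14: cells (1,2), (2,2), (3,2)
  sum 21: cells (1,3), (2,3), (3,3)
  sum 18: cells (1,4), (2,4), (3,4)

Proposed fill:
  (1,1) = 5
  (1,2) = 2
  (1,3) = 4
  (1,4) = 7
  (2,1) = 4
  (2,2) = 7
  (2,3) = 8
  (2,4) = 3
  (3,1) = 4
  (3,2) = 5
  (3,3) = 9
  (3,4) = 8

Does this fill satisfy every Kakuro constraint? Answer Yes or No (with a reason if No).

No — the across run (2,1)–(2,4) sums to 22, not 24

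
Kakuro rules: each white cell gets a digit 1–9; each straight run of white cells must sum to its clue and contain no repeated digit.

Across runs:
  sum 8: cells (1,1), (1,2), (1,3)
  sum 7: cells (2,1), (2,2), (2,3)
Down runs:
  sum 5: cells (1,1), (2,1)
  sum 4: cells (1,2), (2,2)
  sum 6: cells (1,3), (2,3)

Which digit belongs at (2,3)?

2

7 in 3 cells must be {1,2,4}; 4 in 2 cells must be {1,3}.
The 7 across and the 4 down share only 1, so (2,2) = 1.
(1,2) = 4 − 1 = 3 completes the 4 down.
Nothing is forced directly, so branch on (2,1), whose candidates are 2 or 4. If (2,1) = 2: then (1,1) would have to be in {1,4} for the 8 across but in {3} for the 5 down — contradiction. So (2,1) = 4.
(1,1) = 5 − 4 = 1 completes the 5 down.
(1,3) = 8 − 4 = 4 completes the 8 across.
(2,3) = 7 − 5 = 2 completes the 7 across.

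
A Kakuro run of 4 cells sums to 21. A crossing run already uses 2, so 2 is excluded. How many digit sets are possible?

7

4 distinct digits from 1–9 sum between 10 and 30.
Dropping sets that contain 2.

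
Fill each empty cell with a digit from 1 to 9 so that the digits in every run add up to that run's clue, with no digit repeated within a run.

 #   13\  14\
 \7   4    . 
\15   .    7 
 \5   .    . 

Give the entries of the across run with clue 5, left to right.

1, 4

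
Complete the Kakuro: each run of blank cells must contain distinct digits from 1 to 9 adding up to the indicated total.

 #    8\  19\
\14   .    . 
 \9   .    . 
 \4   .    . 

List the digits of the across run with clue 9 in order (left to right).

2 7

4 in 2 cells must be {1,3}.
The 14 across and the 8 down share only 5, so R1C1 = 5.
R1C2 = 14 − 5 = 9 completes the 14 across.
Given what's placed, R3C1 must be 1 to fit the 4 across and 8 down.
R3C2 = 4 − 1 = 3 completes the 4 across.
R2C1 = 8 − 6 = 2 completes the 8 down.
R2C2 = 9 − 2 = 7 completes the 9 across.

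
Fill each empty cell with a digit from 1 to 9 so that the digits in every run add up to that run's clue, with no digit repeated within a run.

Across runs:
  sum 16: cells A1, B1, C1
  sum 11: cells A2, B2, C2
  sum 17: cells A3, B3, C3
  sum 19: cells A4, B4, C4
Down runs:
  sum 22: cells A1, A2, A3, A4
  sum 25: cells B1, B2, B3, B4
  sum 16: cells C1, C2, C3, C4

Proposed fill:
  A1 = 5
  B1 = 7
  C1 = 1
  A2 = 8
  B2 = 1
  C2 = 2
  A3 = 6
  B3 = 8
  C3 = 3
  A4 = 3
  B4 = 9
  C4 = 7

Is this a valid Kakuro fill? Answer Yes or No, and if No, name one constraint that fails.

No — the down run C1–C4 sums to 13, not 16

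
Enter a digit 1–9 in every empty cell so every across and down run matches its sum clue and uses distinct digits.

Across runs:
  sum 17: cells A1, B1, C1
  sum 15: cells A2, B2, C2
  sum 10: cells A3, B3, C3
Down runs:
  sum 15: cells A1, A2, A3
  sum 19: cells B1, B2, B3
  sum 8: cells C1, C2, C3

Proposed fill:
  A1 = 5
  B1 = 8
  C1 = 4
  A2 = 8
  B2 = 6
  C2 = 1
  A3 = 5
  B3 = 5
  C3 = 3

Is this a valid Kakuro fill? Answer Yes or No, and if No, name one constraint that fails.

No — the across run A3–C3 sums to 13, not 10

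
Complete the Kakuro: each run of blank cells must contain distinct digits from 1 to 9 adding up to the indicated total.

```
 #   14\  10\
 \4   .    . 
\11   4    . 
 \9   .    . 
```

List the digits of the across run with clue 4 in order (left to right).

3 1

4 in 2 cells must be {1,3}.
R2C2 = 11 − 4 = 7 completes the 11 across.
Given what's placed, R1C2 must be 1 to fit the 4 across and 10 down.
R3C2 = 10 − 8 = 2 completes the 10 down.
R1C1 = 4 − 1 = 3 completes the 4 across.
R3C1 = 9 − 2 = 7 completes the 9 across.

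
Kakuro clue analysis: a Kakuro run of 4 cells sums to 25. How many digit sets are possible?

6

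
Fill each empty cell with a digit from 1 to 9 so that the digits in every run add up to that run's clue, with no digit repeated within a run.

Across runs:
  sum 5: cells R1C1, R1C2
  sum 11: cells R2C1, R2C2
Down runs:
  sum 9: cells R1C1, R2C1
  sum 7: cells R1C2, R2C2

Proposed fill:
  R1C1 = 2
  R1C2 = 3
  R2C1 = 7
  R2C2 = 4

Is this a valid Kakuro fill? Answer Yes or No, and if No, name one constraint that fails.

Across: 2+3=5; 7+4=11. Down: 2+7=9; 3+4=7. No digit repeats within any run.

Yes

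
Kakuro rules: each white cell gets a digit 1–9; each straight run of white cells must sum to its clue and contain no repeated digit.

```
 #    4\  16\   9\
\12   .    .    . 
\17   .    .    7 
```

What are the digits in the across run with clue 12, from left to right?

3 7 2

4 in 2 cells must be {1,3}; 16 in 2 cells must be {7,9}.
R1C3 = 9 − 7 = 2 completes the 9 down.
Given what's placed, R2C1 must be 1 to fit the 17 across and 4 down.
R2C2 = 17 − 8 = 9 completes the 17 across.
R1C1 = 4 − 1 = 3 completes the 4 down.
R1C2 = 12 − 5 = 7 completes the 12 across.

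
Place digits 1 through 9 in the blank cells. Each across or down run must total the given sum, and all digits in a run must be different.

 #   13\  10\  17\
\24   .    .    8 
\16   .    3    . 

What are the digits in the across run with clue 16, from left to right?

4, 3, 9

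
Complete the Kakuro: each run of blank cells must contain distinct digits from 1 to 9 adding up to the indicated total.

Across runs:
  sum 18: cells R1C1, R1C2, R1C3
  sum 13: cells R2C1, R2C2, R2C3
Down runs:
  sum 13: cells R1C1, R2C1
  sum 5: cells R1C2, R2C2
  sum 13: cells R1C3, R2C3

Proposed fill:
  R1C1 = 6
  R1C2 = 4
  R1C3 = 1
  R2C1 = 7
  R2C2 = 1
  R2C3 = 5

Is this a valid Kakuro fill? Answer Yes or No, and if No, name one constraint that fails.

No — the across run R1C1–R1C3 sums to 11, not 18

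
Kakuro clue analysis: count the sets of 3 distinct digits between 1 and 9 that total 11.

3 distinct digits from 1–9 sum between 6 and 24.
Enumerating: {1,2,8}, {1,3,7}, {1,4,6}, {2,3,6}, {2,4,5}.

5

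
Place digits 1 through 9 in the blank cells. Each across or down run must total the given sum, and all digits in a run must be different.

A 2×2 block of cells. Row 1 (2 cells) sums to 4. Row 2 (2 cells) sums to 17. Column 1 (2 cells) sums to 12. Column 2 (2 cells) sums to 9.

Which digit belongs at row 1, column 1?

3

4 in 2 cells must be {1,3}; 17 in 2 cells must be {8,9}.
The 4 across and the 12 down share only 3, so (1,1) = 3.
(1,2) = 4 − 3 = 1 completes the 4 across.
(2,1) = 12 − 3 = 9 completes the 12 down.
(2,2) = 17 − 9 = 8 completes the 17 across.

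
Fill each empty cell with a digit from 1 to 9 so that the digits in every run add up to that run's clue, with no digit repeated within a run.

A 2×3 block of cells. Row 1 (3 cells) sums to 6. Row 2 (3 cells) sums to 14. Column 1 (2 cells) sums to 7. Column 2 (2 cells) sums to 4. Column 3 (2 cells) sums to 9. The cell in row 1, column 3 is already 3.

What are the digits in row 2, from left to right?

5, 3, 6

6 in 3 cells must be {1,2,3}; 4 in 2 cells must be {1,3}.
(1,2) = 1: the only remaining digit allowed by both the 6 across and the 4 down.
(2,2) = 4 − 1 = 3 completes the 4 down.
(2,3) = 9 − 3 = 6 completes the 9 down.
(1,1) = 6 − 4 = 2 completes the 6 across.
(2,1) = 14 − 9 = 5 completes the 14 across.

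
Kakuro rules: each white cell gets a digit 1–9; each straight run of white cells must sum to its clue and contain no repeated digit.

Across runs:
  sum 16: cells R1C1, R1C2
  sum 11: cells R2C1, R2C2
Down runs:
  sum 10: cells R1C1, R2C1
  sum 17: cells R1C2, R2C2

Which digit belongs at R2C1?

3

16 in 2 cells must be {7,9}; 17 in 2 cells must be {8,9}.
The 16 across and the 17 down share only 9, so R1C2 = 9.
R2C2 = 17 − 9 = 8 completes the 17 down.
R1C1 = 16 − 9 = 7 completes the 16 across.
R2C1 = 11 − 8 = 3 completes the 11 across.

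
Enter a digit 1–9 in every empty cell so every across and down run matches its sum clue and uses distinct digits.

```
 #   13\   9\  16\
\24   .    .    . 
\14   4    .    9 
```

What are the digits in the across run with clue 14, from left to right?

24 in 3 cells must be {7,8,9}; 16 in 2 cells must be {7,9}.
R1C1 = 13 − 4 = 9 completes the 13 down.
R1C3 = 16 − 9 = 7 completes the 16 down.
R2C2 = 14 − 13 = 1 completes the 14 across.
R1C2 = 24 − 16 = 8 completes the 24 across.

4, 1, 9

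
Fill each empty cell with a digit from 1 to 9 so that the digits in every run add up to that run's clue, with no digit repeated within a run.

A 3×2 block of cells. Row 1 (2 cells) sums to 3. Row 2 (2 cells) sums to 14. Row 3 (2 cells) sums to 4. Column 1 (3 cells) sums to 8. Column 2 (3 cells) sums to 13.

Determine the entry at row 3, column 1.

1

3 in 2 cells must be {1,2}; 4 in 2 cells must be {1,3}.
The 14 across and the 8 down share only 5, so (2,1) = 5.
(2,2) = 14 − 5 = 9 completes the 14 across.
Given what's placed, (3,1) must be 1 to fit the 4 across and 8 down.
(3,2) = 4 − 1 = 3 completes the 4 across.
(1,1) = 8 − 6 = 2 completes the 8 down.
(1,2) = 3 − 2 = 1 completes the 3 across.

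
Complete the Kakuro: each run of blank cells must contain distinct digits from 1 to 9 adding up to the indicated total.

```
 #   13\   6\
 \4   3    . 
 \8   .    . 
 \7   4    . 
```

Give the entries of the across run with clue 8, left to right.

6 2

4 in 2 cells must be {1,3}; 6 in 3 cells must be {1,2,3}.
R1C2 = 4 − 3 = 1 completes the 4 across.
R2C1 = 13 − 7 = 6 completes the 13 down.
R2C2 = 8 − 6 = 2 completes the 8 across.
R3C2 = 7 − 4 = 3 completes the 7 across.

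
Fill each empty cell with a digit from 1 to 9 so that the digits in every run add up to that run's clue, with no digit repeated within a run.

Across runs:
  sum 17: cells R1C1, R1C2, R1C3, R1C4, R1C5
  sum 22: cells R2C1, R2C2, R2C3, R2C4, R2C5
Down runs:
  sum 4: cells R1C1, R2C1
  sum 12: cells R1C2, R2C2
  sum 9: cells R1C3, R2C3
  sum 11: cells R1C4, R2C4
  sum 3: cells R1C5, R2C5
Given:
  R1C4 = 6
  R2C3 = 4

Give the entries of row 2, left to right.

3, 9, 4, 5, 1

4 in 2 cells must be {1,3}; 3 in 2 cells must be {1,2}.
R1C3 = 9 − 4 = 5 completes the 9 down.
R2C4 = 11 − 6 = 5 completes the 11 down.
Given what's placed, R1C2 must be 3 to fit the 17 across and 12 down.
R2C2 = 12 − 3 = 9 completes the 12 down.
R2C5 = 1: the only remaining digit allowed by both the 22 across and the 3 down.
R1C1 = 1: the only remaining digit allowed by both the 17 across and the 4 down.
R1C5 = 17 − 15 = 2 completes the 17 across.
R2C1 = 22 − 19 = 3 completes the 22 across.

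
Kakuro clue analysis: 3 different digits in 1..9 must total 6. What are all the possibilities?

3 distinct digits from 1–9 sum between 6 and 24.
Only one set works: {1,2,3}.

{1,2,3}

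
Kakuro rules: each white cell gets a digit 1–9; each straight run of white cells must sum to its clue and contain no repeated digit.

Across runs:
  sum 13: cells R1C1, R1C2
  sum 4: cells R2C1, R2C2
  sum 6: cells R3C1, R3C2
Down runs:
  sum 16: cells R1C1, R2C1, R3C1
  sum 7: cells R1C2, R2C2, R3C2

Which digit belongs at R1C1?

9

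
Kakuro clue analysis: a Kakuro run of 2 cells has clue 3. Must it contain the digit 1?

Yes

The only way to make 3 from 2 distinct digits is {1,2}, which contains 1.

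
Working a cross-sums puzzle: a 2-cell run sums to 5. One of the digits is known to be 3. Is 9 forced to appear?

No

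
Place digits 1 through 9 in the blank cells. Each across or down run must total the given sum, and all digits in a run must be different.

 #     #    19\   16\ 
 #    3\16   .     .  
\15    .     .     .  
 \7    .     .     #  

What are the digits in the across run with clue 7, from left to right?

1, 6

16 in 2 cells must be {7,9}; 3 in 2 cells must be {1,2}.
Nothing is forced directly, so branch on R1C2, whose candidates are 7 or 9. If R1C2 = 7: that forces R1C3 = 9, R2C3 = 7, R2C1 = 2, after which R2C2 would have to be in {6} for the 15 across but in {3,4,8,9} for the 19 down — contradiction. So R1C2 = 9.
R1C3 = 16 − 9 = 7 completes the 16 across.
R2C3 = 16 − 7 = 9 completes the 16 down.
No cell is forced outright now. R2C1 can only be 1 or 2 (the digits allowed by both its 15 across and its 3 down). If R2C1 = 1: then R2C2 would have to be in {5} for the 15 across but in {2,3,4,6,7,8} for the 19 down — contradiction. So R2C1 = 2.
R2C2 = 15 − 11 = 4 completes the 15 across.
R3C1 = 3 − 2 = 1 completes the 3 down.
R3C2 = 7 − 1 = 6 completes the 7 across.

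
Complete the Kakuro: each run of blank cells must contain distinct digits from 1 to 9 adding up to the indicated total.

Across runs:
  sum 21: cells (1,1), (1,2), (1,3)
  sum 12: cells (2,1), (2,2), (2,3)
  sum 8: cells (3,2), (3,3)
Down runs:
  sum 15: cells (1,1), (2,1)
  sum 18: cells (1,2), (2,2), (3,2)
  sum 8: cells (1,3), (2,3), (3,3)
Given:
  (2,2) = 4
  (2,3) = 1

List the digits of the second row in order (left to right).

(2,1) = 12 − 5 = 7 completes the 12 across.
(1,1) = 15 − 7 = 8 completes the 15 down.
Given what's placed, (1,3) must be 4 to fit the 21 across and 8 down.
(3,3) = 8 − 5 = 3 completes the 8 down.
(1,2) = 21 − 12 = 9 completes the 21 across.
(3,2) = 8 − 3 = 5 completes the 8 across.

7, 4, 1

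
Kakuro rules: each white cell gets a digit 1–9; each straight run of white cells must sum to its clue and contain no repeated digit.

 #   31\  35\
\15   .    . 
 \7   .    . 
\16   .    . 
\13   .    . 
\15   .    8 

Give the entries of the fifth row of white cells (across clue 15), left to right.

7 8

16 in 2 cells must be {7,9}; 35 in 5 cells must be {5,6,7,8,9}.
R5C1 = 15 − 8 = 7 completes the 15 across.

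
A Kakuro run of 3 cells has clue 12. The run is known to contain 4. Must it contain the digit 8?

Counterexample: {1,4,7} sums to 12 under that restriction without using 8.

No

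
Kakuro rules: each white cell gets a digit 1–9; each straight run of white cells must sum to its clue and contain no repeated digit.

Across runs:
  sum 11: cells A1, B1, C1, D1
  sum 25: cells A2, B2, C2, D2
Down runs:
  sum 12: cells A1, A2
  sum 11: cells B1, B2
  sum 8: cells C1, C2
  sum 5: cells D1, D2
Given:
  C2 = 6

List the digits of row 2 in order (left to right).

11 in 4 cells must be {1,2,3,5}.
C1 = 8 − 6 = 2 completes the 8 down.
Nothing is forced directly, so branch on D1, whose candidates are 1 or 3. If D1 = 3: that forces A1 = 5, after which B1 would have to be in {1} for the 11 across but in {2,3,4,5,6,7,8,9} for the 11 down — contradiction. So D1 = 1.
D2 = 5 − 1 = 4 completes the 5 down.
Nothing is forced directly, so branch on A2, whose candidates are 7 or 8. If A2 = 8: then A1 would have to be in {3,5} for the 11 across but in {4} for the 12 down — contradiction. So A2 = 7.
A1 = 12 − 7 = 5 completes the 12 down.
B1 = 11 − 8 = 3 completes the 11 across.
B2 = 25 − 17 = 8 completes the 25 across.

7 8 6 4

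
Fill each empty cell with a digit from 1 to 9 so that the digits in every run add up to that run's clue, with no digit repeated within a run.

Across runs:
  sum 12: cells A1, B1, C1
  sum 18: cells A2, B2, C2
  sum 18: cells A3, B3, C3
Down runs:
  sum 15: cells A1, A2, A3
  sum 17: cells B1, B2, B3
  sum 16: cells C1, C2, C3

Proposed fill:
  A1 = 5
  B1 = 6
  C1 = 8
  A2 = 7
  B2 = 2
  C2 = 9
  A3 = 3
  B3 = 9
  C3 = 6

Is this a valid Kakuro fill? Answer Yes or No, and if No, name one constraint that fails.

No — the across run A1–C1 sums to 19, not 12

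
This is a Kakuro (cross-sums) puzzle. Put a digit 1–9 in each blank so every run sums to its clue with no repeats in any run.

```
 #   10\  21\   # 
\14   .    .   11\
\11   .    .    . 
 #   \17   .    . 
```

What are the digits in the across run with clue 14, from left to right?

17 in 2 cells must be {8,9}.
Nothing is forced directly, so branch on R1C1, whose candidates are 6 or 8 or 9. If R1C1 = 6: that forces R1C2 = 8, R2C1 = 4, R2C2 = 6, after which R2C3 would have to be in {1} for the 11 across but in {2,3,4,5,6,7,8,9} for the 11 down — contradiction. If R1C1 = 8: that forces R1C2 = 6, R2C1 = 2, R2C2 = 8, after which R2C3 would have to be in {1} for the 11 across but in {2,3,4,5,6,7,8,9} for the 11 down — contradiction. So R1C1 = 9.
R1C2 = 14 − 9 = 5 completes the 14 across.
R2C1 = 10 − 9 = 1 completes the 10 down.
R2C2 = 7: the only remaining digit allowed by both the 11 across and the 21 down.
R2C3 = 11 − 8 = 3 completes the 11 across.
R3C2 = 21 − 12 = 9 completes the 21 down.
R3C3 = 17 − 9 = 8 completes the 17 across.

9, 5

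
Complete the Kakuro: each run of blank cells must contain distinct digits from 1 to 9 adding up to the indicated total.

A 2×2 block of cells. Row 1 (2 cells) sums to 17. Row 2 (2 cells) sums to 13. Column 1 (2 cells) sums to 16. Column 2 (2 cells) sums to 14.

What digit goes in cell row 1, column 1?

17 in 2 cells must be {8,9}; 16 in 2 cells must be {7,9}.
The 17 across and the 16 down share only 9, so (1,1) = 9.
(1,2) = 17 − 9 = 8 completes the 17 across.
(2,1) = 16 − 9 = 7 completes the 16 down.
(2,2) = 13 − 7 = 6 completes the 13 across.

9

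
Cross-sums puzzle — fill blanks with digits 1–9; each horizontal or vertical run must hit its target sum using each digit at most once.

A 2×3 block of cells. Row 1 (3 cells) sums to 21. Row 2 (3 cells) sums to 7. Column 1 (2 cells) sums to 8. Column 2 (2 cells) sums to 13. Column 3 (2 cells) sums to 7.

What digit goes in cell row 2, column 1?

7 in 3 cells must be {1,2,4}.
The 7 across and the 13 down share only 4, so (2,2) = 4.
(1,2) = 13 − 4 = 9 completes the 13 down.
Nothing is forced directly, so branch on (1,1), whose candidates are 5 or 7. If (1,1) = 5: then (1,3) would have to be in {7} for the 21 across but in {1,2,3,4,5,6} for the 7 down — contradiction. So (1,1) = 7.
(1,3) = 21 − 16 = 5 completes the 21 across.
(2,1) = 8 − 7 = 1 completes the 8 down.
(2,3) = 7 − 5 = 2 completes the 7 across.

1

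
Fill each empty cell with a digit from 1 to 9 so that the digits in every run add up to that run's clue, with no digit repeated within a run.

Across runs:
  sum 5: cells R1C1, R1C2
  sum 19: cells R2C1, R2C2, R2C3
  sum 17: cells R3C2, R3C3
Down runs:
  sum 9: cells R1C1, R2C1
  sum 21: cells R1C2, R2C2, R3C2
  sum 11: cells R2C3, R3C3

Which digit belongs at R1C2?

4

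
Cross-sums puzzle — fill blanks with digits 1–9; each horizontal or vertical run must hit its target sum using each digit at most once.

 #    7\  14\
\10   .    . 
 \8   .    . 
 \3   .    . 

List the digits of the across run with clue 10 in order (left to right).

4 6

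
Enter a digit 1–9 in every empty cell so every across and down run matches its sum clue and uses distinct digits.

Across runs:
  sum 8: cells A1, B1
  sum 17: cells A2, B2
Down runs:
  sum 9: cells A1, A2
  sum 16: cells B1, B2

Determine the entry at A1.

17 in 2 cells must be {8,9}; 16 in 2 cells must be {7,9}.
The 8 across and the 16 down share only 7, so B1 = 7.
The 17 across and the 9 down share only 8, so A2 = 8.
B2 = 17 − 8 = 9 completes the 17 across.
A1 = 8 − 7 = 1 completes the 8 across.

1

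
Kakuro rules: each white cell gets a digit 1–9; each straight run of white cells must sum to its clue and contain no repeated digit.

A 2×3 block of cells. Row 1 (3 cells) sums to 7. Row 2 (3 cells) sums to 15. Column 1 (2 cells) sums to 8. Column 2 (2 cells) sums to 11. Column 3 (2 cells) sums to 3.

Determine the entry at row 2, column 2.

7 in 3 cells must be {1,2,4}; 3 in 2 cells must be {1,2}.
Nothing is forced directly, so branch on (1,2), whose candidates are 2 or 4. If (1,2) = 2: that forces (1,1) = 1, after which (1,3) would have to be in {4} for the 7 across but in {1,2} for the 3 down — contradiction. So (1,2) = 4.
(2,2) = 11 − 4 = 7 completes the 11 down.
Given what's placed, (2,3) must be 2 to fit the 15 across and 3 down.
(1,3) = 3 − 2 = 1 completes the 3 down.
(2,1) = 15 − 9 = 6 completes the 15 across.
(1,1) = 7 − 5 = 2 completes the 7 across.

7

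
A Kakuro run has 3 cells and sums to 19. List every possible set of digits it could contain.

3 distinct digits from 1–9 sum between 6 and 24.

{2,8,9}; {3,7,9}; {4,6,9}; {4,7,8}; {5,6,8}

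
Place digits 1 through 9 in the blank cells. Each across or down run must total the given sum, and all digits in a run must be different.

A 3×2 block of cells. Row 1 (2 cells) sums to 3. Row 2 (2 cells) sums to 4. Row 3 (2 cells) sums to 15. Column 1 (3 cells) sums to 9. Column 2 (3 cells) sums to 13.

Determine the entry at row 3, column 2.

3 in 2 cells must be {1,2}; 4 in 2 cells must be {1,3}.
The 15 across and the 9 down share only 6, so (3,1) = 6.
(3,2) = 15 − 6 = 9 completes the 15 across.
Given what's placed, (1,2) must be 1 to fit the 3 across and 13 down.
(2,1) = 1: the only remaining digit allowed by both the 4 across and the 9 down.
(2,2) = 4 − 1 = 3 completes the 4 across.
(1,1) = 3 − 1 = 2 completes the 3 across.

9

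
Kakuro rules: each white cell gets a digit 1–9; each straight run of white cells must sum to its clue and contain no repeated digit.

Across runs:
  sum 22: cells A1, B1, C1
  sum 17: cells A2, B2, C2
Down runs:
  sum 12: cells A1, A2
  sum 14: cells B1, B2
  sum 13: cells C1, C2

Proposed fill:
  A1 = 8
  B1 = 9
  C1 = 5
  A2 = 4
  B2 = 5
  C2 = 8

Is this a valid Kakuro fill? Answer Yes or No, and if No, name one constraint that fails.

Across: 8+9+5=22; 4+5+8=17. Down: 8+4=12; 9+5=14; 5+8=13. No digit repeats within any run.

Yes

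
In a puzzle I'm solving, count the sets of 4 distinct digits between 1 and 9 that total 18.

11

4 distinct digits from 1–9 sum between 10 and 30.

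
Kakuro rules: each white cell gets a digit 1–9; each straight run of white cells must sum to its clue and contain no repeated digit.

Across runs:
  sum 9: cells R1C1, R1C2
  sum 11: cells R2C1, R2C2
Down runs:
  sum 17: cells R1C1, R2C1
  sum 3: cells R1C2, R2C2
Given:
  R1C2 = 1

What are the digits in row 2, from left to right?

17 in 2 cells must be {8,9}; 3 in 2 cells must be {1,2}.
R1C1 = 9 − 1 = 8 completes the 9 across.
R2C1 = 17 − 8 = 9 completes the 17 down.
R2C2 = 11 − 9 = 2 completes the 11 across.

9 2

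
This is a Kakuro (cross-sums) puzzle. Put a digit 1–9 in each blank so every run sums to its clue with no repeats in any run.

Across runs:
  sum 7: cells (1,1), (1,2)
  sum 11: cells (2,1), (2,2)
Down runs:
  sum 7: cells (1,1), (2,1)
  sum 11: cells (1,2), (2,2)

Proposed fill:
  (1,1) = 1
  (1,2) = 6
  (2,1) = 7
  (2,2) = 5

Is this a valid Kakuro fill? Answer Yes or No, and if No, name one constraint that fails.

No — the down run (1,1)–(2,1) sums to 8, not 7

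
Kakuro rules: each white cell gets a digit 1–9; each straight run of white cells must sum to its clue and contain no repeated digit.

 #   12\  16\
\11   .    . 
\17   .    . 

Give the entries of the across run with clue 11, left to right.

17 in 2 cells must be {8,9}; 16 in 2 cells must be {7,9}.
The 17 across and the 16 down share only 9, so R2C2 = 9.
R1C2 = 16 − 9 = 7 completes the 16 down.
R2C1 = 17 − 9 = 8 completes the 17 across.
R1C1 = 11 − 7 = 4 completes the 11 across.

4 7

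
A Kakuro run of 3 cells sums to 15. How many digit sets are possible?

3 distinct digits from 1–9 sum between 6 and 24.

8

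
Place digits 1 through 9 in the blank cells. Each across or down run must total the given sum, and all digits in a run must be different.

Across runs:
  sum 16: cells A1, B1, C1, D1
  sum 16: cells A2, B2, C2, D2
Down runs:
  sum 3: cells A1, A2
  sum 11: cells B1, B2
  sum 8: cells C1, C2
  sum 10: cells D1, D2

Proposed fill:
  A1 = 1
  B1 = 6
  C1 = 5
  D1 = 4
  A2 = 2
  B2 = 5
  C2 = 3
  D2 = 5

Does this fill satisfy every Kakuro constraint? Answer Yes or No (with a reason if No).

No — the down run D1–D2 sums to 9, not 10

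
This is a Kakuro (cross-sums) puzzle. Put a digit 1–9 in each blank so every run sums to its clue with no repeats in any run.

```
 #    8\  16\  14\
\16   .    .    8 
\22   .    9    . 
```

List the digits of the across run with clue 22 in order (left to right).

16 in 2 cells must be {7,9}.
R1C2 = 16 − 9 = 7 completes the 16 down.
R2C3 = 14 − 8 = 6 completes the 14 down.
R1C1 = 16 − 15 = 1 completes the 16 across.
R2C1 = 22 − 15 = 7 completes the 22 across.

7, 9, 6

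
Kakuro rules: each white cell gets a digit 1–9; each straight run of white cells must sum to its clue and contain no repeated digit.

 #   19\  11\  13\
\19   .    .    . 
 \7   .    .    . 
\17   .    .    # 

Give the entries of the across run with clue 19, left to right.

8 2 9

7 in 3 cells must be {1,2,4}; 17 in 2 cells must be {8,9}.
Only 4 fits R2C3 under both its across sum 7 and down sum 13.
The 17 across and the 11 down share only 8, so R3C2 = 8.
R1C2 = 2: the only remaining digit allowed by both the 19 across and the 11 down.
R1C3 = 13 − 4 = 9 completes the 13 down.
Given what's placed, R2C1 must be 2 to fit the 7 across and 19 down.
R2C2 = 7 − 6 = 1 completes the 7 across.
R3C1 = 17 − 8 = 9 completes the 17 across.
R1C1 = 19 − 11 = 8 completes the 19 across.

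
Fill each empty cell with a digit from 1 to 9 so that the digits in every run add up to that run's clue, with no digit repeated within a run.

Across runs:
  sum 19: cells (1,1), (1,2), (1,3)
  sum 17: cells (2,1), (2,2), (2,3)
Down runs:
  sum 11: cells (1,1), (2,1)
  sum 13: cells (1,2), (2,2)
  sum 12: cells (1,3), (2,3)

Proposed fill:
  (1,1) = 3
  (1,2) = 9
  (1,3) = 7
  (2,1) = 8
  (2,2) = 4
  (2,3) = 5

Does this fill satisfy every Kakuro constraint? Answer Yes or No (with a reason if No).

Yes

Across: 3+9+7=19; 8+4+5=17. Down: 3+8=11; 9+4=13; 7+5=12. No digit repeats within any run.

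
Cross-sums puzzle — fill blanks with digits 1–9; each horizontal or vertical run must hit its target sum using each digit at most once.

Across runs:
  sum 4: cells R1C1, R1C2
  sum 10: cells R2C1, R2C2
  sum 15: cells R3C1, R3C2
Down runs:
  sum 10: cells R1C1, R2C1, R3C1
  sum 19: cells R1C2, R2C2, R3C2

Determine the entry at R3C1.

4 in 2 cells must be {1,3}.
The 4 across and the 19 down share only 3, so R1C2 = 3.
R1C1 = 4 − 3 = 1 completes the 4 across.
Nothing is forced directly, so branch on R2C2, whose candidates are 7 or 9. If R2C2 = 9: then R2C1 would have to be in {1} for the 10 across but in {2,3,4,5,6,7} for the 10 down — contradiction. So R2C2 = 7.
R2C1 = 10 − 7 = 3 completes the 10 across.
R3C1 = 10 − 4 = 6 completes the 10 down.
R3C2 = 15 − 6 = 9 completes the 15 across.

6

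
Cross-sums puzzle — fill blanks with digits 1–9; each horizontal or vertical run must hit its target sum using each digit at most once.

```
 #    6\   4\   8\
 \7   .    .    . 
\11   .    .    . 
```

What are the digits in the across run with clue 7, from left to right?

7 in 3 cells must be {1,2,4}; 4 in 2 cells must be {1,3}.
The 7 across and the 4 down share only 1, so R1C2 = 1.
Given what's placed, R1C3 must be 2 to fit the 7 across and 8 down.
R2C2 = 4 − 1 = 3 completes the 4 down.
R2C3 = 8 − 2 = 6 completes the 8 down.
R1C1 = 7 − 3 = 4 completes the 7 across.
R2C1 = 11 − 9 = 2 completes the 11 across.

4, 1, 2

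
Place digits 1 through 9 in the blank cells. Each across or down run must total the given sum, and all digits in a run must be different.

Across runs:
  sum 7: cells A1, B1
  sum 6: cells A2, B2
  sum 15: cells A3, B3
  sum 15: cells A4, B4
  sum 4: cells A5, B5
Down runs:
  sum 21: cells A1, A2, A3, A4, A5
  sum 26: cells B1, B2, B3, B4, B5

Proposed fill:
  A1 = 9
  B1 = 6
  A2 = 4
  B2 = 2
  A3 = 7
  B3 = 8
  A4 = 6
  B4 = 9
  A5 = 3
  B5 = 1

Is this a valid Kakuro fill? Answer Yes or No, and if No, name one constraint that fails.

No — the down run A1–A5 sums to 29, not 21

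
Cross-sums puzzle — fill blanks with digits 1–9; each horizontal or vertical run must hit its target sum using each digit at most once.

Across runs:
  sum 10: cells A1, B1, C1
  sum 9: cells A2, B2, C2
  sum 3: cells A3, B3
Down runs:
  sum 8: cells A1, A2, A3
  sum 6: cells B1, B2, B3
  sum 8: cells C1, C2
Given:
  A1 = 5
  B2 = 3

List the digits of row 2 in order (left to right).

3 in 2 cells must be {1,2}; 6 in 3 cells must be {1,2,3}.
No cell is forced outright now. B1 can only be 1 or 2 (the digits allowed by both its 10 across and its 6 down). If B1 = 1: then C1 would have to be in {4} for the 10 across but in {1,2,3,5,6,7} for the 8 down — contradiction. So B1 = 2.
C1 = 10 − 7 = 3 completes the 10 across.
C2 = 8 − 3 = 5 completes the 8 down.
B3 = 6 − 5 = 1 completes the 6 down.
A2 = 9 − 8 = 1 completes the 9 across.
A3 = 3 − 1 = 2 completes the 3 across.

1 3 5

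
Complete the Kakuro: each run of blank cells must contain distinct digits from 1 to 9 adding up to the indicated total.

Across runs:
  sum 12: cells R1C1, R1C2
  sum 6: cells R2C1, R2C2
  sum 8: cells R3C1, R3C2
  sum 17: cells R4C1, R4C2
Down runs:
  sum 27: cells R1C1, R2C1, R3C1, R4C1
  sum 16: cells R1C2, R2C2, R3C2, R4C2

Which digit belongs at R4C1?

9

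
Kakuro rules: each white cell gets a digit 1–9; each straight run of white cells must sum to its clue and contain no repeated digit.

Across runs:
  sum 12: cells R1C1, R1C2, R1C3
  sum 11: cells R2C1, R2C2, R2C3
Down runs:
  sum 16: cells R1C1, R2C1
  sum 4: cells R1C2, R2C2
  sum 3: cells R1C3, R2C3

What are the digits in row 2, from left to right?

7 3 1

16 in 2 cells must be {7,9}; 4 in 2 cells must be {1,3}; 3 in 2 cells must be {1,2}.
The 11 across and the 16 down share only 7, so R2C1 = 7.
Given what's placed, R2C3 must be 1 to fit the 11 across and 3 down.
R1C1 = 16 − 7 = 9 completes the 16 down.
R1C2 = 1: the only remaining digit allowed by both the 12 across and the 4 down.
R1C3 = 12 − 10 = 2 completes the 12 across.
R2C2 = 11 − 8 = 3 completes the 11 across.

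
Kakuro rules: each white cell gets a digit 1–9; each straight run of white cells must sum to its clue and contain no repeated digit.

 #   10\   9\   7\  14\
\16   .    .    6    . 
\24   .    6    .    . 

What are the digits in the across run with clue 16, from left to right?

R1C2 = 9 − 6 = 3 completes the 9 down.
Given what's placed, R1C4 must be 5 to fit the 16 across and 14 down.
R2C3 = 7 − 6 = 1 completes the 7 down.
R2C4 = 14 − 5 = 9 completes the 14 down.
R1C1 = 16 − 14 = 2 completes the 16 across.
R2C1 = 24 − 16 = 8 completes the 24 across.

2 3 6 5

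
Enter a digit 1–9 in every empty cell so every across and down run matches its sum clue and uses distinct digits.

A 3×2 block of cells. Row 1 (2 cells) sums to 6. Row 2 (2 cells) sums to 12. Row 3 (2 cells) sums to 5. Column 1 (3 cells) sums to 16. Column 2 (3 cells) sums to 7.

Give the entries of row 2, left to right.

8 4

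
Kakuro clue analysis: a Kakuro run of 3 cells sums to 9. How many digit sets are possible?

3 distinct digits from 1–9 sum between 6 and 24.
Enumerating: {1,2,6}, {1,3,5}, {2,3,4}.

3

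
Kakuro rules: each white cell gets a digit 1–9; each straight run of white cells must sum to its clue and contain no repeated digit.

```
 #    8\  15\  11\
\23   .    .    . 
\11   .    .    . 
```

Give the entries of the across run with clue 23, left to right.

6 9 8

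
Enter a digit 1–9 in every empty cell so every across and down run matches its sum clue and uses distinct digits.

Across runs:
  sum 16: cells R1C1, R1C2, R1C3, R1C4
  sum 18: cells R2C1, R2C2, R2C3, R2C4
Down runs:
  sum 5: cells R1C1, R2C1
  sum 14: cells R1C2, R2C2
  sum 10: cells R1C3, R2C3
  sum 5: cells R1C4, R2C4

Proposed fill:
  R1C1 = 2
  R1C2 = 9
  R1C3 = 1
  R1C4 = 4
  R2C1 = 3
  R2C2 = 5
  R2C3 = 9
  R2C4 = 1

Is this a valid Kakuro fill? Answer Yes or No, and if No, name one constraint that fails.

Yes

Across: 2+9+1+4=16; 3+5+9+1=18. Down: 2+3=5; 9+5=14; 1+9=10; 4+1=5. No digit repeats within any run.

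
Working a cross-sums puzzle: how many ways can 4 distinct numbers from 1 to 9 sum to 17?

4 distinct digits from 1–9 sum between 10 and 30.

9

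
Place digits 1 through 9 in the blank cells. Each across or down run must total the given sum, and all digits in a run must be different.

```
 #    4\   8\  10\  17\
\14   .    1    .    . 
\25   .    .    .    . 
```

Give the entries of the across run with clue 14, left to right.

3 1 2 8

4 in 2 cells must be {1,3}; 17 in 2 cells must be {8,9}.
Given what's placed, R1C1 must be 3 to fit the 14 across and 4 down.
R1C4 = 8: the only remaining digit allowed by both the 14 across and the 17 down.
R2C1 = 4 − 3 = 1 completes the 4 down.
R2C2 = 8 − 1 = 7 completes the 8 down.
R2C4 = 17 − 8 = 9 completes the 17 down.
R1C3 = 14 − 12 = 2 completes the 14 across.
R2C3 = 25 − 17 = 8 completes the 25 across.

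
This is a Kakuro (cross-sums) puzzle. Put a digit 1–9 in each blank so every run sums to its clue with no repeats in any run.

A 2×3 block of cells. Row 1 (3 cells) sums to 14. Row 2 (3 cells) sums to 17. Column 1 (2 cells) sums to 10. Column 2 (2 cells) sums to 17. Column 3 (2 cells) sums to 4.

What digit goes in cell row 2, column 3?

17 in 2 cells must be {8,9}; 4 in 2 cells must be {1,3}.
Nothing is forced directly, so branch on (1,3), whose candidates are 1 or 3. If (1,3) = 3: that forces (1,2) = 9, (2,2) = 8, after which (2,3) would have to be in {2,3,4,5,6,7} for the 17 across but in {1} for the 4 down — contradiction. So (1,3) = 1.
(2,3) = 4 − 1 = 3 completes the 4 down.
Nothing is forced directly, so branch on (1,2), whose candidates are 8 or 9. If (1,2) = 8: then (1,1) would have to be in {5} for the 14 across but in {1,2,3,4,6,7,8,9} for the 10 down — contradiction. So (1,2) = 9.
(1,1) = 14 − 10 = 4 completes the 14 across.
(2,1) = 10 − 4 = 6 completes the 10 down.
(2,2) = 17 − 9 = 8 completes the 17 across.

3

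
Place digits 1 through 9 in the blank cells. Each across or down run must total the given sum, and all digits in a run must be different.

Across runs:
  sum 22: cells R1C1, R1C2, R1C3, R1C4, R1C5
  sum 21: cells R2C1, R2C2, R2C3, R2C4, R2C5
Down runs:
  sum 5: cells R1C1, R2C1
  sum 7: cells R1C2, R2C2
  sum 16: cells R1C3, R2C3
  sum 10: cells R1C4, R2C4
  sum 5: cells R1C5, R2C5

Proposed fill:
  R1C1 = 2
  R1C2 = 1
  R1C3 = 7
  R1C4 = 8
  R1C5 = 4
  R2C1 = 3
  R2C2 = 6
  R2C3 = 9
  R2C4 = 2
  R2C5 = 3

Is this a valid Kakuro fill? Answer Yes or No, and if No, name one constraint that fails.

No — the down run R1C5–R2C5 sums to 7, not 5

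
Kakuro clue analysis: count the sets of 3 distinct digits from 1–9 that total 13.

7

3 distinct digits from 1–9 sum between 6 and 24.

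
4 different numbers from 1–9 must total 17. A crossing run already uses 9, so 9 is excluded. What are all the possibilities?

4 distinct digits from 1–9 sum between 10 and 30.
Dropping sets that contain 9.

{1,2,6,8}; {1,3,5,8}; {1,3,6,7}; {1,4,5,7}; {2,3,4,8}; {2,3,5,7}; {2,4,5,6}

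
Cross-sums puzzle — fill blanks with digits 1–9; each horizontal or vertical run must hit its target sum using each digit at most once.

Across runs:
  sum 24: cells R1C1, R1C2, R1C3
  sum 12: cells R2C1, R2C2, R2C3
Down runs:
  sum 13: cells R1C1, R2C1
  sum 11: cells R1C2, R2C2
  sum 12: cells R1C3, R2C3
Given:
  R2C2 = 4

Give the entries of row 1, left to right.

8 7 9

24 in 3 cells must be {7,8,9}.
R1C2 = 11 − 4 = 7 completes the 11 down.
Nothing is forced directly, so branch on R1C1, whose candidates are 8 or 9. If R1C1 = 9: that forces R1C3 = 8, after which R2C1 would have to be in {1,2,3,5,6,7} for the 12 across but in {4} for the 13 down — contradiction. So R1C1 = 8.
R1C3 = 24 − 15 = 9 completes the 24 across.
R2C1 = 13 − 8 = 5 completes the 13 down.
R2C3 = 12 − 9 = 3 completes the 12 across.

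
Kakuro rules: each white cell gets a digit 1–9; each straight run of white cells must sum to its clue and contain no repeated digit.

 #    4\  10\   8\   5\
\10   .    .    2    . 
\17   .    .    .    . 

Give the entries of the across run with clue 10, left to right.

10 in 4 cells must be {1,2,3,4}; 4 in 2 cells must be {1,3}.
R2C3 = 8 − 2 = 6 completes the 8 down.
No cell is forced outright now. R1C2 can only be 1 or 3 or 4 (the digits allowed by both its 10 across and its 10 down). If R1C2 = 1: that forces R1C1 = 3, R1C4 = 4, R2C1 = 1, after which R2C2 would have to be in {2,3,7,8} for the 17 across but in {9} for the 10 down — contradiction. If R1C2 = 4: then R2C2 would have to be in {1,2,3,4,5,7,8} for the 17 across but in {6} for the 10 down — contradiction. So R1C2 = 3.
Given what's placed, R1C1 must be 1 to fit the 10 across and 4 down.
R1C4 = 10 − 6 = 4 completes the 10 across.
R2C1 = 4 − 1 = 3 completes the 4 down.
R2C2 = 10 − 3 = 7 completes the 10 down.
R2C4 = 17 − 16 = 1 completes the 17 across.

1 3 2 4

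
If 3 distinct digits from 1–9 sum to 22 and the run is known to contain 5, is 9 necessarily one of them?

Yes

The only way to make 22 from 3 distinct digits under that restriction is {5,8,9}, which contains 9.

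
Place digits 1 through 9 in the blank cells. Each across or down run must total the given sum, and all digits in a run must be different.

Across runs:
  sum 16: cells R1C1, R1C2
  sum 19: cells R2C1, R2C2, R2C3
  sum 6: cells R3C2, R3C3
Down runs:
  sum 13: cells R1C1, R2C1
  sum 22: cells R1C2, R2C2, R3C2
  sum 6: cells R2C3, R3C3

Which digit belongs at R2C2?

8

16 in 2 cells must be {7,9}.
The 6 across and the 22 down share only 5, so R3C2 = 5.
R3C3 = 6 − 5 = 1 completes the 6 across.
R1C2 = 9: the only remaining digit allowed by both the 16 across and the 22 down.
R2C2 = 22 − 14 = 8 completes the 22 down.
R2C3 = 6 − 1 = 5 completes the 6 down.
R1C1 = 16 − 9 = 7 completes the 16 across.
R2C1 = 19 − 13 = 6 completes the 19 across.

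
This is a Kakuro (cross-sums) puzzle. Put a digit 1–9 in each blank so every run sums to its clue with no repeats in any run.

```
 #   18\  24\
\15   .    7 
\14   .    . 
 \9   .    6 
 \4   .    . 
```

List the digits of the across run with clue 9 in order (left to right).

4 in 2 cells must be {1,3}.
R1C1 = 15 − 7 = 8 completes the 15 across.
R3C1 = 9 − 6 = 3 completes the 9 across.
R4C1 = 1: the only remaining digit allowed by both the 4 across and the 18 down.
R4C2 = 4 − 1 = 3 completes the 4 across.
R2C1 = 18 − 12 = 6 completes the 18 down.
R2C2 = 14 − 6 = 8 completes the 14 across.

3 6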